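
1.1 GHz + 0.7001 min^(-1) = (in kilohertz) 1.1e+06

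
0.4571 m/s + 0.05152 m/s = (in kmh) 1.831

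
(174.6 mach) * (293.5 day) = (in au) 10.08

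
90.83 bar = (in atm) 89.64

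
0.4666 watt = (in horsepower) 0.0006257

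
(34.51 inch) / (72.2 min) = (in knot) 0.0003933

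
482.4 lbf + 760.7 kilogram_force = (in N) 9606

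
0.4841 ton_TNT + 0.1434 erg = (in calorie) 4.841e+08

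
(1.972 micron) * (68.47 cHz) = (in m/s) 1.35e-06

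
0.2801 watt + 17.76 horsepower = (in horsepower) 17.76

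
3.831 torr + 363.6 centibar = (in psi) 52.81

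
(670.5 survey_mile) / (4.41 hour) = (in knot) 132.1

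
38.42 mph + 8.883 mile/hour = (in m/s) 21.15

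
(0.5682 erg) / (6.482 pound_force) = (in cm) 1.971e-07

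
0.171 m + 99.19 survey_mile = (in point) 4.525e+08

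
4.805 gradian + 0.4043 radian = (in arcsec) 9.896e+04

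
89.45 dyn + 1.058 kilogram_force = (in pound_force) 2.333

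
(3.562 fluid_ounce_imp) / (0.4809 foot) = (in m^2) 0.0006905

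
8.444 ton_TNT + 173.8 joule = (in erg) 3.533e+17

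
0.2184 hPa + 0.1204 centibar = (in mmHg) 1.067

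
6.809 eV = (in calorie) 2.607e-19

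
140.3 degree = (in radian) 2.449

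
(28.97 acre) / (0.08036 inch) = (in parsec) 1.861e-09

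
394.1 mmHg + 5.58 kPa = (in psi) 8.43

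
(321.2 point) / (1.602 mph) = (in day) 1.831e-06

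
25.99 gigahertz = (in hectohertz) 2.599e+08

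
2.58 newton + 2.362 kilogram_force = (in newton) 25.74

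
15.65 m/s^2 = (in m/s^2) 15.65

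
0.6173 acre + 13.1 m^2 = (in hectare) 0.2511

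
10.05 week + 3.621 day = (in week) 10.57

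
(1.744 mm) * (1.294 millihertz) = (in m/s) 2.257e-06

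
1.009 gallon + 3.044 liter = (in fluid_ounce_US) 232.1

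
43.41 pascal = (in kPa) 0.04341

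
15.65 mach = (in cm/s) 5.329e+05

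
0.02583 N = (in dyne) 2583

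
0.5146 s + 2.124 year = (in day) 775.3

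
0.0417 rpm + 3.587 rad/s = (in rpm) 34.3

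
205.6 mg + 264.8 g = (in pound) 0.5842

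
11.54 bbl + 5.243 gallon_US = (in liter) 1855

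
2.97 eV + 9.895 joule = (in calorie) 2.365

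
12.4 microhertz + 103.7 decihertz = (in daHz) 1.037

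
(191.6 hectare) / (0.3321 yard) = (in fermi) 6.309e+21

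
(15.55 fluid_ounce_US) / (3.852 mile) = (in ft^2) 7.985e-07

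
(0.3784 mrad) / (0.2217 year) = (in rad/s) 5.412e-11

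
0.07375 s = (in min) 0.001229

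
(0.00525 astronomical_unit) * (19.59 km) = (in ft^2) 1.656e+14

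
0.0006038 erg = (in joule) 6.038e-11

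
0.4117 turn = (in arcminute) 8893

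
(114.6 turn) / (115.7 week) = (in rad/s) 1.029e-05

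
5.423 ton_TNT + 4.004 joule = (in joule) 2.269e+10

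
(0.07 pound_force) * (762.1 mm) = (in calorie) 0.05672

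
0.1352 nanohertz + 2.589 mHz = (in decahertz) 0.0002589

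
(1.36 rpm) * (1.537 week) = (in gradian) 8.428e+06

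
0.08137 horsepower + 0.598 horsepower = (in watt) 506.6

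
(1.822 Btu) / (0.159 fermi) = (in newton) 1.209e+19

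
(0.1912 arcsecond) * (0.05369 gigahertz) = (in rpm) 475.3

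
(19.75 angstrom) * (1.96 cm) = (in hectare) 3.871e-15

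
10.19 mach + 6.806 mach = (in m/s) 5787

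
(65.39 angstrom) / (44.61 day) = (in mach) 4.983e-18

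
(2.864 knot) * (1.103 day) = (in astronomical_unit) 9.386e-07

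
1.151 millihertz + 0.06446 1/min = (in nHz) 2.225e+06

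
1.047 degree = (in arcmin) 62.82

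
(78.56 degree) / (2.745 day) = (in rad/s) 5.781e-06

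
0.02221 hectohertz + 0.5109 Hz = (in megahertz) 2.732e-06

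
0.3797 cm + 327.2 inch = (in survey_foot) 27.28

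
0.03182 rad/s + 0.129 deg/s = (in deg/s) 1.952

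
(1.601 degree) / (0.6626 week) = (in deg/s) 3.995e-06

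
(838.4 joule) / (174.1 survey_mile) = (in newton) 0.002992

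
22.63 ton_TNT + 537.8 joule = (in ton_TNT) 22.63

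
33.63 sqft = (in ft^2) 33.63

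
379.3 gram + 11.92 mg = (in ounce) 13.38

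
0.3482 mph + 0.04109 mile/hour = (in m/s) 0.174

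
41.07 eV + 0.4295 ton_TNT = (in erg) 1.797e+16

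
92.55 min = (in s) 5553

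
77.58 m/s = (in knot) 150.8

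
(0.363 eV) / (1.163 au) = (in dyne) 3.343e-26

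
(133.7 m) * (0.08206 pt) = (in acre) 9.564e-07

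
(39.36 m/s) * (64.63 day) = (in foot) 7.211e+08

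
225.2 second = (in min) 3.753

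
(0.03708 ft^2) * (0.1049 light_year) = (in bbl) 2.15e+13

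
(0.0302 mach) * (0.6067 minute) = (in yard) 409.4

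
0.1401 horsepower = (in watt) 104.5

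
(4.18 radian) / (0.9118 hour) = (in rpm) 0.01216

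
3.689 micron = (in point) 0.01046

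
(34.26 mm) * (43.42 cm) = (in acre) 3.676e-06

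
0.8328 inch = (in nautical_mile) 1.142e-05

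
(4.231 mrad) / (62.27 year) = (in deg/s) 1.234e-10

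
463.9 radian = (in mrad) 4.639e+05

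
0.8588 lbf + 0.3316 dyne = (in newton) 3.82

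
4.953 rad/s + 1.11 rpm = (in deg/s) 290.4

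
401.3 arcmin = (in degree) 6.688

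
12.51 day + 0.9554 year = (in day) 361.2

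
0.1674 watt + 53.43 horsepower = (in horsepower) 53.43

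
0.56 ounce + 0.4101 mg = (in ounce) 0.56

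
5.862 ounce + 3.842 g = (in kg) 0.17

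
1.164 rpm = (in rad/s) 0.1219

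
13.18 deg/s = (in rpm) 2.197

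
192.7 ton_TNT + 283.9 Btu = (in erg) 8.063e+18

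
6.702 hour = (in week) 0.03989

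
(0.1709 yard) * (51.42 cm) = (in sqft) 0.8649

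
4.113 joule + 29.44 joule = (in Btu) 0.0318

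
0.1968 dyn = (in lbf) 4.424e-07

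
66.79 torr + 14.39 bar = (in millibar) 1.448e+04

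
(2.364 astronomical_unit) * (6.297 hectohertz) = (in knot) 4.329e+14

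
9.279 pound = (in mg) 4.209e+06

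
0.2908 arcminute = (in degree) 0.004847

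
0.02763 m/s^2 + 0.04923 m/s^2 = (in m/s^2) 0.07686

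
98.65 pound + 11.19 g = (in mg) 4.476e+07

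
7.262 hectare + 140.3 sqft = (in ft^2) 7.818e+05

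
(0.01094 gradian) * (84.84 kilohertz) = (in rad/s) 14.58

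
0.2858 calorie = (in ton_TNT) 2.858e-10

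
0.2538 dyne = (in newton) 2.538e-06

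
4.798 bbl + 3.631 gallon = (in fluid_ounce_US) 2.626e+04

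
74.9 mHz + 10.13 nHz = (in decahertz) 0.00749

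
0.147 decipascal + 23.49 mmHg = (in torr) 23.49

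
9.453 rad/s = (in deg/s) 541.6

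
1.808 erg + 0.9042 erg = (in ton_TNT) 6.482e-17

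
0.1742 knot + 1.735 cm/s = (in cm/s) 10.7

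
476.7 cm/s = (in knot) 9.266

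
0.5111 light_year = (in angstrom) 4.835e+25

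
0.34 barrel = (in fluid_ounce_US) 1828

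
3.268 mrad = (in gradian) 0.208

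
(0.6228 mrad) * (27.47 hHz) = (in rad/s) 1.711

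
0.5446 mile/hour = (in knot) 0.4732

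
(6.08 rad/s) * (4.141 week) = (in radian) 1.523e+07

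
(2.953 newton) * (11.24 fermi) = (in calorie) 7.933e-15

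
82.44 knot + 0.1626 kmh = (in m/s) 42.46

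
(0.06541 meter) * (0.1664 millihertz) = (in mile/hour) 2.435e-05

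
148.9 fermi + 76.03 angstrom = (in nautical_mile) 4.105e-12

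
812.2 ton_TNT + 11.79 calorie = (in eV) 2.121e+31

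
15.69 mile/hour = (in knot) 13.63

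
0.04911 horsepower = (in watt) 36.62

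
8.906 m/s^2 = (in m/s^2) 8.906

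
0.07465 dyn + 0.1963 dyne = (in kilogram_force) 2.763e-07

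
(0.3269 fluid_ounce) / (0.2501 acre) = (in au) 6.385e-20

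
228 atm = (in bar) 231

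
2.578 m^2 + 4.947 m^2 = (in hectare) 0.0007525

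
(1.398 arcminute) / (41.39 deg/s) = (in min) 9.382e-06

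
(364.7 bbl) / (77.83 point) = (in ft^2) 2.273e+04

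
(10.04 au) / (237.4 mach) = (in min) 3.097e+05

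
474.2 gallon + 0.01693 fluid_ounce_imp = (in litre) 1795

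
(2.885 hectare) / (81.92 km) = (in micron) 3.522e+05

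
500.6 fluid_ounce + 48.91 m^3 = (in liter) 4.892e+04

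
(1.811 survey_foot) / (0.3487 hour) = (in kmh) 0.001583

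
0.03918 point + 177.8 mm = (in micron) 1.778e+05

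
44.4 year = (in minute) 2.334e+07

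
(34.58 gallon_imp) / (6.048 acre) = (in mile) 3.991e-09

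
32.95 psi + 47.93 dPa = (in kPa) 227.2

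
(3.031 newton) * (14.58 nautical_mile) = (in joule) 8.184e+04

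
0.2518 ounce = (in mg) 7138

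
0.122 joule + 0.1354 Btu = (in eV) 8.924e+20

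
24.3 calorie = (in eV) 6.346e+20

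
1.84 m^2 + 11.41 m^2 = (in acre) 0.003274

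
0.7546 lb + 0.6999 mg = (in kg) 0.3423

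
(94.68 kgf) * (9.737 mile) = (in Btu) 1.379e+04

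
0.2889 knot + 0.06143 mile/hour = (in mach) 0.0005171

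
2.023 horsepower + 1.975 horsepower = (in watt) 2981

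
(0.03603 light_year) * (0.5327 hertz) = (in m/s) 1.816e+14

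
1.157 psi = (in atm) 0.07873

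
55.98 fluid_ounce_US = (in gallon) 0.4373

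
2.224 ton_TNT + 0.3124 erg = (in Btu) 8.82e+06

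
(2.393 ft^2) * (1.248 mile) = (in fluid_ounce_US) 1.51e+07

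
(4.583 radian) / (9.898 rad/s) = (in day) 5.359e-06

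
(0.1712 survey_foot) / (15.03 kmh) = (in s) 0.0125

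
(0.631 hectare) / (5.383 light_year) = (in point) 3.512e-10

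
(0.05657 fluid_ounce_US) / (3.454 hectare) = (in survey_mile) 3.01e-14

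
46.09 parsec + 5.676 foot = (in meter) 1.422e+18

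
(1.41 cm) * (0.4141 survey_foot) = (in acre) 4.398e-07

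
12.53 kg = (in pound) 27.62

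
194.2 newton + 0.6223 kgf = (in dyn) 2.003e+07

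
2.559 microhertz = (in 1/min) 0.0001535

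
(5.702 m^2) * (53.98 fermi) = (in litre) 3.078e-10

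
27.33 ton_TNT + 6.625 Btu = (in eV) 7.137e+29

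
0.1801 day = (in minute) 259.3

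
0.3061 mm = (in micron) 306.1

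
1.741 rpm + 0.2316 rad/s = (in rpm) 3.953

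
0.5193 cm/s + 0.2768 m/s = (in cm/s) 28.2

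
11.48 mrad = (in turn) 0.001827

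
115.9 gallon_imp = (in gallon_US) 139.2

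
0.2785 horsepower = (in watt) 207.7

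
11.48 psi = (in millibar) 791.5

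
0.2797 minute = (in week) 2.775e-05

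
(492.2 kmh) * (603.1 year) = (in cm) 2.6e+14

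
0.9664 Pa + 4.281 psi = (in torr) 221.4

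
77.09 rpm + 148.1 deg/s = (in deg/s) 610.6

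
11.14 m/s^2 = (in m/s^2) 11.14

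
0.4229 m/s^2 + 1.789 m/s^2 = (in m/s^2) 2.212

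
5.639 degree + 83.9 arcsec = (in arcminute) 339.7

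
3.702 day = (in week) 0.5289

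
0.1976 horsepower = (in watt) 147.4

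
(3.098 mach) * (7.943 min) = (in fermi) 5.027e+20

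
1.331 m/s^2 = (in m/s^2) 1.331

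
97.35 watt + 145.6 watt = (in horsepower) 0.3258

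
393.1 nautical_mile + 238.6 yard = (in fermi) 7.282e+20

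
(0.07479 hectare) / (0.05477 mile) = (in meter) 8.485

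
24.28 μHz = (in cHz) 0.002428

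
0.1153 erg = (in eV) 7.196e+10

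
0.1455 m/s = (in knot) 0.2828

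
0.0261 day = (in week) 0.003729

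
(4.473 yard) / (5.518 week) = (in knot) 2.382e-06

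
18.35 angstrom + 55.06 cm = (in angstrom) 5.506e+09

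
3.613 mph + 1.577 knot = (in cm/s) 242.6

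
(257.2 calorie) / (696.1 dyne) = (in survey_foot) 5.072e+05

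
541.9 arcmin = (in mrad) 157.6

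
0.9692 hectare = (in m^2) 9692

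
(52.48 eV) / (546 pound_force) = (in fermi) 3.462e-06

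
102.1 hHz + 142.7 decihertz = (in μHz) 1.022e+10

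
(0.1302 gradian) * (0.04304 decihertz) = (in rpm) 8.406e-05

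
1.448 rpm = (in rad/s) 0.1516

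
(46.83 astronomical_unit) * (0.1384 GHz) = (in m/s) 9.696e+20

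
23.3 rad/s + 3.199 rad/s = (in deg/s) 1518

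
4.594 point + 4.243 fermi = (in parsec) 5.252e-20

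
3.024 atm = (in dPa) 3.064e+06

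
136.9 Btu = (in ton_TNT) 3.452e-05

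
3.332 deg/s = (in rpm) 0.5553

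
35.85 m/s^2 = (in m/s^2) 35.85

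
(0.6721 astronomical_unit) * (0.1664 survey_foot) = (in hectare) 5.1e+05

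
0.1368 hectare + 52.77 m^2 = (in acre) 0.3511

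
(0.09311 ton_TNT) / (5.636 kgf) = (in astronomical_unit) 4.712e-05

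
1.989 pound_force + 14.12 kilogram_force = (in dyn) 1.473e+07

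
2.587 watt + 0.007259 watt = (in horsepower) 0.003479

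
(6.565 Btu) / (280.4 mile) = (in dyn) 1535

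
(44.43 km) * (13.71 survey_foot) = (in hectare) 18.57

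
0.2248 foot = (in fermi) 6.852e+13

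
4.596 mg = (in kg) 4.596e-06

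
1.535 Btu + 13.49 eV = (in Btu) 1.535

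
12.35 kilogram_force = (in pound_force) 27.23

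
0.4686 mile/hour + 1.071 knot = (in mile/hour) 1.701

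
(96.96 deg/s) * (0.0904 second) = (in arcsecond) 3.155e+04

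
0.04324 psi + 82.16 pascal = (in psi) 0.05516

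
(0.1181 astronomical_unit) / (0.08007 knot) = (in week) 7.092e+05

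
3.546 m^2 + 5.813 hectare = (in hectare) 5.813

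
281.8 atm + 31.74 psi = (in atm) 284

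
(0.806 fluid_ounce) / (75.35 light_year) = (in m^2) 3.344e-23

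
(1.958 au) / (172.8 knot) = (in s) 3.295e+09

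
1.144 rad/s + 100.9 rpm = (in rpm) 111.8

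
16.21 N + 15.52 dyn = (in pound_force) 3.644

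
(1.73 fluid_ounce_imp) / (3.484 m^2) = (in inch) 0.0005555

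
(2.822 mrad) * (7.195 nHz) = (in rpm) 1.939e-10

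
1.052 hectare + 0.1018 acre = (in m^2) 1.093e+04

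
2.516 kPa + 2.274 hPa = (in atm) 0.02708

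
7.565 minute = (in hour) 0.1261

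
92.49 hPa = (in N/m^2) 9249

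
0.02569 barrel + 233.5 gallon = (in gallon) 234.6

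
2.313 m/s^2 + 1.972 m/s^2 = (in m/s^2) 4.285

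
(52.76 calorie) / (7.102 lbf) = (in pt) 1.981e+04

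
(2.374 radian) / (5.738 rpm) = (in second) 3.951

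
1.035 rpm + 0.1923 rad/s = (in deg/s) 17.23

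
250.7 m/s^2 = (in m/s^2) 250.7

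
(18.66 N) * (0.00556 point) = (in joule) 3.66e-05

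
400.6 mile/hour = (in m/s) 179.1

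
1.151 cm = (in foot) 0.03776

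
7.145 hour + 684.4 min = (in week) 0.1104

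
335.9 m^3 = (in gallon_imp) 7.389e+04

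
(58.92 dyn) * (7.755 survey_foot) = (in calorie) 0.0003329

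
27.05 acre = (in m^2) 1.095e+05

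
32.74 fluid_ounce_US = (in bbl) 0.00609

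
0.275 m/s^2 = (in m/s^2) 0.275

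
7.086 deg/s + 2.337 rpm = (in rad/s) 0.3684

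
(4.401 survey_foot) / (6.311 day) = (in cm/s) 0.000246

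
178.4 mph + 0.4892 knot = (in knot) 155.5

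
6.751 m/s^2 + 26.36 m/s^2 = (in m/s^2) 33.11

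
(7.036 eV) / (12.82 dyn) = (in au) 5.878e-26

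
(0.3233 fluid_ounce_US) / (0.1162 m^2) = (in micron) 82.28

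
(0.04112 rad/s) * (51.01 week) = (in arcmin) 4.361e+09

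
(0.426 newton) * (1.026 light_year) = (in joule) 4.135e+15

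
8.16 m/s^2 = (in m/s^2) 8.16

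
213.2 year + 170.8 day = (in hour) 1.872e+06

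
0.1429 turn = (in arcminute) 3087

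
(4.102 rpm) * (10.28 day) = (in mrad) 3.815e+08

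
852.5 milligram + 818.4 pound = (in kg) 371.2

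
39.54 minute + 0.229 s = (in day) 0.02746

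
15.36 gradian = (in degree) 13.82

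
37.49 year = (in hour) 3.284e+05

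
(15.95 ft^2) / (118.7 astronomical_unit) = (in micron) 8.345e-08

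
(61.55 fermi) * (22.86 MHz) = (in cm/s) 0.0001407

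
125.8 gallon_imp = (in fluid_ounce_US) 1.934e+04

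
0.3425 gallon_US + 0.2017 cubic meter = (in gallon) 53.63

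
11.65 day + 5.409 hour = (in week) 1.696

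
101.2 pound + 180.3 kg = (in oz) 7979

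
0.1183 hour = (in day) 0.004929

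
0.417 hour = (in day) 0.01738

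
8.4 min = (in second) 504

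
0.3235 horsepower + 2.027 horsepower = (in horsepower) 2.35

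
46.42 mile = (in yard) 8.17e+04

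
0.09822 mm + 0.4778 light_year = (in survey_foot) 1.483e+16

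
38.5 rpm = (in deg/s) 231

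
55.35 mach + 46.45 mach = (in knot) 6.738e+04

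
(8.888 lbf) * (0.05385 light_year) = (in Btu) 1.909e+13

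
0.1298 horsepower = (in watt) 96.79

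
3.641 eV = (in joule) 5.834e-19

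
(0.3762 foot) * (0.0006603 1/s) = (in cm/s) 0.007571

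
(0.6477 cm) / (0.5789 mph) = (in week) 4.138e-08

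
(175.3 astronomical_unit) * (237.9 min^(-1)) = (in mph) 2.326e+14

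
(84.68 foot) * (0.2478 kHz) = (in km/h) 2.302e+04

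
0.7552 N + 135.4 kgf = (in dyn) 1.329e+08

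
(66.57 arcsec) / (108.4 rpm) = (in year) 9.015e-13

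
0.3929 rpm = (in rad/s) 0.04114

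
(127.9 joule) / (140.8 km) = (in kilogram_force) 9.263e-05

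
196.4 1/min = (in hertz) 3.273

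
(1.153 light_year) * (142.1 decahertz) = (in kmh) 5.58e+19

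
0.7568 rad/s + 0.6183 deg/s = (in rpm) 7.33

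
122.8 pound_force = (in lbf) 122.8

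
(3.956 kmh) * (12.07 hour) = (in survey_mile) 29.67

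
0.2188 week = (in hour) 36.76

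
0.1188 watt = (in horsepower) 0.0001593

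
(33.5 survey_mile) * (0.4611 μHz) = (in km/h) 0.08949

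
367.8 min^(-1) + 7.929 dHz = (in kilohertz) 0.006923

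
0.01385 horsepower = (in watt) 10.33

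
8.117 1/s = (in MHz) 8.117e-06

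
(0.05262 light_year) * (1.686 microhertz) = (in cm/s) 8.393e+10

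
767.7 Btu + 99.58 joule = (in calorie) 1.936e+05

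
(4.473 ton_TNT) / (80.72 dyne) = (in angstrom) 2.319e+23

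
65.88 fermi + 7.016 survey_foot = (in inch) 84.19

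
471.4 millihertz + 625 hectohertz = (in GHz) 6.25e-05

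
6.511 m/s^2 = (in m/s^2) 6.511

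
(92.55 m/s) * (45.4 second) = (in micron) 4.202e+09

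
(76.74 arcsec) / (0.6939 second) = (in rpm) 0.00512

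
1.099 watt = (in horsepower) 0.001474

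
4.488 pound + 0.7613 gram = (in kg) 2.036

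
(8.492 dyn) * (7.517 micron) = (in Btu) 6.05e-13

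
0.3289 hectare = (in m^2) 3289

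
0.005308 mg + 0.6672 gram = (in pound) 0.001471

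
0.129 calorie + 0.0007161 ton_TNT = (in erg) 2.996e+13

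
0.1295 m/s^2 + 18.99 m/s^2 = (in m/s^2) 19.12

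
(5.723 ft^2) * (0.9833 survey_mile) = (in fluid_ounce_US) 2.845e+07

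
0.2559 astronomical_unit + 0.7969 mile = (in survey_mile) 2.379e+07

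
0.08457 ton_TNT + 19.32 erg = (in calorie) 8.457e+07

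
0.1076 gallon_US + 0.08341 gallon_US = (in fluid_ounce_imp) 25.45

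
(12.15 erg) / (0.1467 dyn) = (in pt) 2348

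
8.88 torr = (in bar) 0.01184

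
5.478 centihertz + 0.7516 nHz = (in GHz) 5.478e-11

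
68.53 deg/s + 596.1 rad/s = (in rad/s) 597.3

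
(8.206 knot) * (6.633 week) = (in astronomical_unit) 0.0001132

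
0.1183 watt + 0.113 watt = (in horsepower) 0.0003102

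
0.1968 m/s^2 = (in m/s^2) 0.1968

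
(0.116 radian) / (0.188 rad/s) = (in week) 1.02e-06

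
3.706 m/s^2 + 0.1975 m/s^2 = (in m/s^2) 3.904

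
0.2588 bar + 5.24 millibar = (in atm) 0.2606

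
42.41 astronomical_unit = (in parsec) 0.0002056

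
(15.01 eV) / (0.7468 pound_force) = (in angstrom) 7.239e-09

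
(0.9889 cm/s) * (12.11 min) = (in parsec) 2.329e-16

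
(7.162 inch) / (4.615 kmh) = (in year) 4.5e-09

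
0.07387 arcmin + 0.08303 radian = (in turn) 0.01322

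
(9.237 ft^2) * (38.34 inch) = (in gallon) 220.8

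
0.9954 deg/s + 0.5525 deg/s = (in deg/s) 1.548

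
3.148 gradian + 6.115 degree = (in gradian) 9.942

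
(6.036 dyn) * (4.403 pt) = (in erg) 0.9376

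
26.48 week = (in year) 0.5078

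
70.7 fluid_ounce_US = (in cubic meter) 0.002091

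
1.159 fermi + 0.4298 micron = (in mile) 2.671e-10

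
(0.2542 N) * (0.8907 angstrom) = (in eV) 1.413e+08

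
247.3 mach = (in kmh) 3.031e+05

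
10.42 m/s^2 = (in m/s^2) 10.42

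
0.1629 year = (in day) 59.46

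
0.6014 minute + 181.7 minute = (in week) 0.01809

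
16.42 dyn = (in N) 0.0001642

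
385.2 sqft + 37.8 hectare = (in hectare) 37.8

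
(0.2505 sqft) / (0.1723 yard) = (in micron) 1.477e+05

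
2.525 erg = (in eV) 1.576e+12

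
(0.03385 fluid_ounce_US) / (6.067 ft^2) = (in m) 1.776e-06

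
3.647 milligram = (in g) 0.003647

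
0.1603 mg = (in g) 0.0001603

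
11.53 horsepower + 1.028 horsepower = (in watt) 9364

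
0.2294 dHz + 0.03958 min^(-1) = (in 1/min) 1.416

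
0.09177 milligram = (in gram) 9.177e-05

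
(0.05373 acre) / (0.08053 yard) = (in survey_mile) 1.835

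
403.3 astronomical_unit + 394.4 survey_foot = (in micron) 6.033e+19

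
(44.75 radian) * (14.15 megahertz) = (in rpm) 6.047e+09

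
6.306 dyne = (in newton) 6.306e-05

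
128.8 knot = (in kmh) 238.5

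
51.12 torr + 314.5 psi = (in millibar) 2.175e+04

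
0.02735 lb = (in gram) 12.41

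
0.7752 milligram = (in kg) 7.752e-07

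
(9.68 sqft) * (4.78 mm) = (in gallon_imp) 0.9456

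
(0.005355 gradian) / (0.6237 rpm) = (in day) 1.491e-08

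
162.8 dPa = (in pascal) 16.28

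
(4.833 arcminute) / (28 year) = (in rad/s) 1.592e-12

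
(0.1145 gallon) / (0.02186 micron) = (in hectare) 1.983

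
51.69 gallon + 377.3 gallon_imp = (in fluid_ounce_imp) 6.725e+04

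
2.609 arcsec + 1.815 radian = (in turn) 0.2889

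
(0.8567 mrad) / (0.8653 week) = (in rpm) 1.563e-08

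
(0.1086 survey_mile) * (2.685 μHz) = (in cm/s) 0.04693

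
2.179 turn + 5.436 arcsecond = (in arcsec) 2.824e+06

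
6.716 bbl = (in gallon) 282.1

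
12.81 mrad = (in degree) 0.734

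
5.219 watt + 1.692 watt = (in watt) 6.911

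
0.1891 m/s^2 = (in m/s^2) 0.1891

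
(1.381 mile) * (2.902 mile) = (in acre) 2565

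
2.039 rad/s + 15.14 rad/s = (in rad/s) 17.18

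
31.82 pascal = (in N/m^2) 31.82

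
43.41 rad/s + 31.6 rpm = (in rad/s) 46.72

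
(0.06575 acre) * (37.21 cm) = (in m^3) 99.01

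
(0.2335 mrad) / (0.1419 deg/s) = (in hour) 2.619e-05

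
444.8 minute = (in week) 0.04413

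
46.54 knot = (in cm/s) 2394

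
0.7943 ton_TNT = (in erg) 3.323e+16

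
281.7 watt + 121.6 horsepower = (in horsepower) 122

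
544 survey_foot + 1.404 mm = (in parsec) 5.374e-15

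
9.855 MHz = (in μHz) 9.855e+12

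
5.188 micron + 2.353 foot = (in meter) 0.7172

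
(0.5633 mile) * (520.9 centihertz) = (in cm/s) 4.722e+05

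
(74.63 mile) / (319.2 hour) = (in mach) 0.000307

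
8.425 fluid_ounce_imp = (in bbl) 0.001506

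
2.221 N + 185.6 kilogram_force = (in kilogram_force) 185.8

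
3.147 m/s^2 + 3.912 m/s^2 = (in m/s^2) 7.059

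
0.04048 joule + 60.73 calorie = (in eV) 1.586e+21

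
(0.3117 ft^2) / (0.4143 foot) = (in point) 650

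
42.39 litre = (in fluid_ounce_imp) 1492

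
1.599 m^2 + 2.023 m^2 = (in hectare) 0.0003622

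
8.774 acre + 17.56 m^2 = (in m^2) 3.552e+04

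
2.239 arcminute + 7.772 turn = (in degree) 2798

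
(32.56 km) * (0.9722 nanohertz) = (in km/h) 0.000114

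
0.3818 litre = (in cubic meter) 0.0003818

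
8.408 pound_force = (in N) 37.4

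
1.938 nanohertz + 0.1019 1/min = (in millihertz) 1.698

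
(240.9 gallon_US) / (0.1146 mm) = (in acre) 1.966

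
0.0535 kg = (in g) 53.5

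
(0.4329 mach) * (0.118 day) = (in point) 4.26e+09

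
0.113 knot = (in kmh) 0.2093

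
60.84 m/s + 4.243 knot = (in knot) 122.5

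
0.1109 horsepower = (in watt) 82.7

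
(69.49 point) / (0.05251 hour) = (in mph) 0.0002901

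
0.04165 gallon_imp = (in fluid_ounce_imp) 6.664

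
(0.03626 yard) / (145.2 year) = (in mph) 1.62e-11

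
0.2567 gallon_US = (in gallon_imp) 0.2137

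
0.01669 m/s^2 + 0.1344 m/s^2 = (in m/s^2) 0.1511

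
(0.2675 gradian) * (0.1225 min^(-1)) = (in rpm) 8.192e-05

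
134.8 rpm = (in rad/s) 14.12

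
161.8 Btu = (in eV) 1.065e+24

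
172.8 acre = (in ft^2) 7.527e+06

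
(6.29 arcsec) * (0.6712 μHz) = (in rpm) 1.955e-10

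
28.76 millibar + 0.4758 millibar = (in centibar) 2.924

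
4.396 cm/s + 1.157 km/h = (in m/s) 0.3653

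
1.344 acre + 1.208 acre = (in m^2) 1.033e+04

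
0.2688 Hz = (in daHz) 0.02688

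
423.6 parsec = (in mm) 1.307e+22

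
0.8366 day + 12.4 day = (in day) 13.24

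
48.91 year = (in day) 1.785e+04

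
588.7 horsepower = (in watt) 4.39e+05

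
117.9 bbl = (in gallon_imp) 4123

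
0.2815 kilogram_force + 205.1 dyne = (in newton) 2.763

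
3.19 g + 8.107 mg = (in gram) 3.198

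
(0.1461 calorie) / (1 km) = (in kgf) 6.233e-05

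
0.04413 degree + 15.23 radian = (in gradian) 969.6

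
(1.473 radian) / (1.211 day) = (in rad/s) 1.408e-05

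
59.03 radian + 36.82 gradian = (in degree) 3415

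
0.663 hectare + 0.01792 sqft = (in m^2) 6630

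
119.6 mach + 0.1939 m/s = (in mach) 119.6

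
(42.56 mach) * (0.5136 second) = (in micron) 7.443e+09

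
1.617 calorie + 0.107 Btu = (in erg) 1.197e+09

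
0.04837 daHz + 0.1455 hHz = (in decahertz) 1.503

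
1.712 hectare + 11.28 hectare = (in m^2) 1.299e+05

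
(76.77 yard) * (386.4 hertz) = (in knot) 5.273e+04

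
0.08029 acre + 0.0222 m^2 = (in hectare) 0.03249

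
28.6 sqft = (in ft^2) 28.6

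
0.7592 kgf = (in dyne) 7.445e+05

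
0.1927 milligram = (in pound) 4.248e-07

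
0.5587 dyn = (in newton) 5.587e-06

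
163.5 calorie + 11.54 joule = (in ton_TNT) 1.663e-07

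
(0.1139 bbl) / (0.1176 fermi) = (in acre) 3.805e+10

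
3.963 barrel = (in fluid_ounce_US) 2.131e+04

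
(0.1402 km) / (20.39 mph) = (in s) 15.38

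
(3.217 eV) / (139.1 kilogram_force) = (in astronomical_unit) 2.526e-33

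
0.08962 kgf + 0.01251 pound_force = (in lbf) 0.2101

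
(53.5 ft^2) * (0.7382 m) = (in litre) 3669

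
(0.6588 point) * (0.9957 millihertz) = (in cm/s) 2.314e-05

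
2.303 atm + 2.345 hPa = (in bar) 2.336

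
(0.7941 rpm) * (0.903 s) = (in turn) 0.01195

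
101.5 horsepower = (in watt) 7.569e+04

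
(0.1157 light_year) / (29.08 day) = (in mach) 1.279e+06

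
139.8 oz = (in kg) 3.963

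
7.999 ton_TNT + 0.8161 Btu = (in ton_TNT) 7.999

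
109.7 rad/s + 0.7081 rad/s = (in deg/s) 6326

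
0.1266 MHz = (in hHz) 1266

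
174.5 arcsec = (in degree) 0.04847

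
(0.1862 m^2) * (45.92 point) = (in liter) 3.016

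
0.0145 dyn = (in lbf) 3.26e-08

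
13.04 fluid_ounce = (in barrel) 0.002426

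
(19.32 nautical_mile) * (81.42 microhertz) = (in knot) 5.663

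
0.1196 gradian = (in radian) 0.001879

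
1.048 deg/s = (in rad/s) 0.01829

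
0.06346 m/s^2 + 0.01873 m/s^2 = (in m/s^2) 0.08219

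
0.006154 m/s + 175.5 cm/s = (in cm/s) 176.1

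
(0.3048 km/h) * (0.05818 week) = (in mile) 1.851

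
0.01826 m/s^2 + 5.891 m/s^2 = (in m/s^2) 5.909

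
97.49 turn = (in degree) 3.51e+04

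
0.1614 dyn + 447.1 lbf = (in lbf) 447.1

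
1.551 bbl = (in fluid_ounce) 8338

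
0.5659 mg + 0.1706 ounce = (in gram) 4.837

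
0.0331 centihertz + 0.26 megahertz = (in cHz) 2.6e+07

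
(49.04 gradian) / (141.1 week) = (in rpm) 8.62e-08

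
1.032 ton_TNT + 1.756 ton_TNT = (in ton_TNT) 2.788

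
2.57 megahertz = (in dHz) 2.57e+07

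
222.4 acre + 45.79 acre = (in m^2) 1.085e+06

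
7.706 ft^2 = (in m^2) 0.7159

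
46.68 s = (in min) 0.778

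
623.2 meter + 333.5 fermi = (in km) 0.6232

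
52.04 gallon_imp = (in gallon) 62.5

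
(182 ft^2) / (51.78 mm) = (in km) 0.3265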